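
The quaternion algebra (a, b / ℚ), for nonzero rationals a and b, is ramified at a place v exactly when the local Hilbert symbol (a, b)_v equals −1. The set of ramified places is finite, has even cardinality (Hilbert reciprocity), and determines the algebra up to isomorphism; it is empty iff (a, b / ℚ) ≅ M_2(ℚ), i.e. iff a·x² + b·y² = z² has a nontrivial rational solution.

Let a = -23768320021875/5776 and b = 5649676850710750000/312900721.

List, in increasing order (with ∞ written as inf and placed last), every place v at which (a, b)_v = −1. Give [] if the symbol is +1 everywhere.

[5, 13]

(a, b) ≡ (-715, 187) mod (ℚ^×)²; places V = {2, 3, 5, 7, 11, 13, 17, 19, ∞}.
(a,b)_2: α=-4, β=4; u≡5, v≡3 (mod 8); ε(u)ε(v)=0·1, αω(v)=-4·1, βω(u)=4·1; sum ≡ 0  ⇒  +1.
(a,b)_∞: sgn(-715)=−, sgn(187)=+, so +1.
(a,b)_11: α=3, u≡4; β=5, v≡6 (mod 11); (4|11)=+1, (6|11)=-1; sign (−1)^1·+1^5·-1^3 = +1.
(a,b)_5: α=5, u≡3; β=6, v≡3 (mod 5); (3|5)=-1, (3|5)=-1; sign (−1)^0·-1^6·-1^5 = -1.
(a,b)_7: α=0, u≡5; β=-4, v≡5 (mod 7); (5|7)=-1, (5|7)=-1; sign (−1)^0·-1^-4·-1^0 = +1.
(a,b)_3: α=2, u≡2; β=0, v≡1 (mod 3); (2|3)=-1, (1|3)=+1; sign (−1)^0·-1^0·+1^2 = +1.
(a,b)_13: α=3, u≡10; β=4, v≡7 (mod 13); (10|13)=+1, (7|13)=-1; sign (−1)^0·+1^4·-1^3 = -1.
(a,b)_19: α=-2, u≡4; β=-4, v≡7 (mod 19); (4|19)=+1, (7|19)=+1; sign (−1)^0·+1^-4·+1^-2 = +1.
(a,b)_17: α=2, u≡1; β=3, v≡5 (mod 17); (1|17)=+1, (5|17)=-1; sign (−1)^0·+1^3·-1^2 = +1.
(-715, 187 / ℚ) ramifies at {5, 13}: a division algebra.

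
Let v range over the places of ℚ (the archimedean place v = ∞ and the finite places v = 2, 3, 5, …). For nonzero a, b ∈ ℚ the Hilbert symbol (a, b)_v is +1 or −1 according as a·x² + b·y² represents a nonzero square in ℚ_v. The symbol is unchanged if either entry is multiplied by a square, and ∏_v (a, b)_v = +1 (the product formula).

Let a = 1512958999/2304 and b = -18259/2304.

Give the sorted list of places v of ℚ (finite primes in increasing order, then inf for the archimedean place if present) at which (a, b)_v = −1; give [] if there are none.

[19, 41]

(a, b) ≡ (1574359, -19) mod (ℚ^×)²; places V = {2, 3, 19, 31, 41, 43, 47, ∞}.
(a,b)_∞: sgn(1574359)=+, sgn(-19)=−, so +1.
(a,b)_41: α=1, u≡21; β=0, v≡29 (mod 41); (21|41)=+1, (29|41)=-1; sign (−1)^0·+1^0·-1^1 = -1.
(a,b)_3: α=-2, u≡1; β=-2, v≡2 (mod 3); (1|3)=+1, (2|3)=-1; sign (−1)^0·+1^-2·-1^-2 = +1.
(a,b)_19: α=1, u≡12; β=1, v≡13 (mod 19); (12|19)=-1, (13|19)=-1; sign (−1)^1·-1^1·-1^1 = -1.
(a,b)_43: α=1, u≡12; β=0, v≡23 (mod 43); (12|43)=-1, (23|43)=+1; sign (−1)^0·-1^0·+1^1 = +1.
(a,b)_47: α=1, u≡35; β=0, v≡24 (mod 47); (35|47)=-1, (24|47)=+1; sign (−1)^0·-1^0·+1^1 = +1.
(a,b)_2: α=-8, β=-8; u≡7, v≡5 (mod 8); ε(u)ε(v)=1·0, αω(v)=-8·1, βω(u)=-8·0; sum ≡ 0  ⇒  +1.
(a,b)_31: α=2, u≡21; β=2, v≡26 (mod 31); (21|31)=-1, (26|31)=-1; sign (−1)^0·-1^2·-1^2 = +1.
|Ram(1574359, -19)| = 2, even; anisotropic at {19, 41}.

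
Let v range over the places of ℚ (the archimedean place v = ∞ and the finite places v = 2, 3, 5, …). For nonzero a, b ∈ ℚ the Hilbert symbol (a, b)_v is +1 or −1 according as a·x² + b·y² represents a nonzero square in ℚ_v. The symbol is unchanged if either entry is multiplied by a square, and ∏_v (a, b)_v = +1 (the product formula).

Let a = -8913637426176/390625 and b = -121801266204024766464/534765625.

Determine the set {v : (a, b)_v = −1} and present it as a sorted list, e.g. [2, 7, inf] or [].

[7, 19, 23, inf]

(a, b) ≡ (-161, -394611) mod (ℚ^×)²; places V = {2, 3, 5, 7, 19, 23, 37, 43, ∞}.
(a,b)_5: α=-8, u≡4; β=-8, v≡4 (mod 5); (4|5)=+1, (4|5)=+1; sign (−1)^0·+1^-8·+1^-8 = +1.
(a,b)_7: α=1, u≡5; β=3, v≡3 (mod 7); (5|7)=-1, (3|7)=-1; sign (−1)^1·-1^3·-1^1 = -1.
(a,b)_3: α=4, u≡1; β=3, v≡1 (mod 3); (1|3)=+1, (1|3)=+1; sign (−1)^0·+1^3·+1^4 = +1.
(a,b)_19: α=2, u≡2; β=3, v≡9 (mod 19); (2|19)=-1, (9|19)=+1; sign (−1)^0·-1^3·+1^2 = -1.
(a,b)_23: α=1, u≡13; β=1, v≡18 (mod 23); (13|23)=+1, (18|23)=+1; sign (−1)^1·+1^1·+1^1 = -1.
(a,b)_2: α=10, β=20; u≡7, v≡5 (mod 8); ε(u)ε(v)=1·0, αω(v)=10·1, βω(u)=20·0; sum ≡ 0  ⇒  +1.
(a,b)_37: α=0, u≡13; β=-2, v≡15 (mod 37); (13|37)=-1, (15|37)=-1; sign (−1)^0·-1^-2·-1^0 = +1.
(a,b)_∞: sgn(-161)=−, sgn(-394611)=−, so -1.
(a,b)_43: α=2, u≡23; β=3, v≡16 (mod 43); (23|43)=+1, (16|43)=+1; sign (−1)^0·+1^3·+1^2 = +1.
(-161, -394611 / ℚ) ramifies at {7, 19, 23, ∞}: a division algebra.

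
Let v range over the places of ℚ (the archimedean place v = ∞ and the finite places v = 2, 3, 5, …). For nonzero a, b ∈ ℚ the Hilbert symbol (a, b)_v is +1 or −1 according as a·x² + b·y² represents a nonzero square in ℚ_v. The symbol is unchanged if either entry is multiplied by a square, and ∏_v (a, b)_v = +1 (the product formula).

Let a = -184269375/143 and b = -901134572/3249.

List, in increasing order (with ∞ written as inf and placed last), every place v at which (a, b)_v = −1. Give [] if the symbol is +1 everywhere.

Mod squares: a ≡ -4684537, b ≡ -425867. Check v ∈ {∞, 2, 3, 5, 11, 13, 17, 19, 23, 41, 47}.
v=∞: -4684537 < 0 and -425867 < 0  ⇒  (a,b)_∞ = -1.
v=23: a=23^0·(≡14), b=23^2·(≡16) mod 23; (14|23)=-1, (16|23)=+1; (−1)^{0·2·11}·(-1)^2·(+1)^0 = +1.
v=17: a=17^1·(≡9), b=17^1·(≡11) mod 17; (9|17)=+1, (11|17)=-1; (−1)^{1·1·8}·(+1)^1·(-1)^1 = -1.
v=3: a=3^2·(≡2), b=3^-2·(≡1) mod 3; (2|3)=-1, (1|3)=+1; (−1)^{2·-2·1}·(-1)^-2·(+1)^2 = +1.
v=19: a=19^0·(≡13), b=19^-2·(≡14) mod 19; (13|19)=-1, (14|19)=-1; (−1)^{0·-2·9}·(-1)^-2·(-1)^0 = +1.
v=5: a=5^4·(≡3), b=5^0·(≡2) mod 5; (3|5)=-1, (2|5)=-1; (−1)^{4·0·2}·(-1)^0·(-1)^4 = +1.
v=2: v_2(a)=0, v_2(b)=2; units ≡ 7, 5 (mod 8); ε·ε+αω+βω = 1·0+0·1+2·0 ≡ 0  ⇒  (a,b)_2 = +1.
v=11: a=11^-1·(≡9), b=11^0·(≡9) mod 11; (9|11)=+1, (9|11)=+1; (−1)^{-1·0·5}·(+1)^0·(+1)^-1 = +1.
v=13: a=13^-1·(≡2), b=13^1·(≡3) mod 13; (2|13)=-1, (3|13)=+1; (−1)^{-1·1·6}·(-1)^1·(+1)^-1 = -1.
v=47: a=47^1·(≡34), b=47^1·(≡33) mod 47; (34|47)=+1, (33|47)=-1; (−1)^{1·1·23}·(+1)^1·(-1)^1 = +1.
v=41: a=41^1·(≡33), b=41^1·(≡6) mod 41; (33|41)=+1, (6|41)=-1; (−1)^{1·1·20}·(+1)^1·(-1)^1 = -1.
Ram(-4684537, -425867) = {13, 17, 41, ∞}; no ℚ_13-point on the conic.

[13, 17, 41, inf]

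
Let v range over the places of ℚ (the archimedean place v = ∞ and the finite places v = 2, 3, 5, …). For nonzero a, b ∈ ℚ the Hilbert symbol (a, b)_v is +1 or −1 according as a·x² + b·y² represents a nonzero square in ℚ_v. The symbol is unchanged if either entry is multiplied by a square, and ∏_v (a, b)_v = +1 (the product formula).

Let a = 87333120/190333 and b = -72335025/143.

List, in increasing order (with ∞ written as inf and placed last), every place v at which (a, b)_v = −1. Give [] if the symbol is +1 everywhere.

[5, 13]

(a, b) ≡ (1365, -143) mod (ℚ^×)²; places V = {2, 3, 5, 7, 11, 13, 19, ∞}.
(a,b)_3: α=3, u≡2; β=10, v≡1 (mod 3); (2|3)=-1, (1|3)=+1; sign (−1)^0·-1^10·+1^3 = +1.
(a,b)_2: α=8, β=0; u≡5, v≡1 (mod 8); ε(u)ε(v)=0·0, αω(v)=8·0, βω(u)=0·1; sum ≡ 0  ⇒  +1.
(a,b)_11: α=-4, u≡3; β=-1, v≡9 (mod 11); (3|11)=+1, (9|11)=+1; sign (−1)^0·+1^-1·+1^-4 = +1.
(a,b)_∞: sgn(1365)=+, sgn(-143)=−, so +1.
(a,b)_7: α=1, u≡6; β=2, v≡4 (mod 7); (6|7)=-1, (4|7)=+1; sign (−1)^0·-1^2·+1^1 = +1.
(a,b)_19: α=2, u≡5; β=0, v≡16 (mod 19); (5|19)=+1, (16|19)=+1; sign (−1)^0·+1^0·+1^2 = +1.
(a,b)_13: α=-1, u≡10; β=-1, v≡11 (mod 13); (10|13)=+1, (11|13)=-1; sign (−1)^0·+1^-1·-1^-1 = -1.
(a,b)_5: α=1, u≡3; β=2, v≡3 (mod 5); (3|5)=-1, (3|5)=-1; sign (−1)^0·-1^2·-1^1 = -1.
(1365, -143 / ℚ) ramifies at {5, 13}: a division algebra.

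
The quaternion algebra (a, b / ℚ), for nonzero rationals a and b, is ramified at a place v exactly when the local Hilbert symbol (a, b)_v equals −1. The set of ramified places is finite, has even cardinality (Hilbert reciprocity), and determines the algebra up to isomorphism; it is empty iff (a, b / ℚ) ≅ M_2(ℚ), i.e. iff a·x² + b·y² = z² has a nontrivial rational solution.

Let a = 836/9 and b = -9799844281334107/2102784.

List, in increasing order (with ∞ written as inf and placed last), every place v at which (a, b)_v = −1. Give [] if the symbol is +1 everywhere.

(a, b) ≡ (209, -1939938) mod (ℚ^×)²; places V = {2, 3, 7, 11, 13, 17, 19, 37, ∞}.
(a,b)_3: α=-2, u≡2; β=-1, v≡1 (mod 3); (2|3)=-1, (1|3)=+1; sign (−1)^0·-1^-1·+1^-2 = -1.
(a,b)_37: α=0, u≡23; β=-2, v≡25 (mod 37); (23|37)=-1, (25|37)=+1; sign (−1)^0·-1^-2·+1^0 = +1.
(a,b)_7: α=0, u≡5; β=5, v≡3 (mod 7); (5|7)=-1, (3|7)=-1; sign (−1)^0·-1^5·-1^0 = -1.
(a,b)_17: α=0, u≡6; β=3, v≡3 (mod 17); (6|17)=-1, (3|17)=-1; sign (−1)^0·-1^3·-1^0 = -1.
(a,b)_2: α=2, β=-9; u≡1, v≡7 (mod 8); ε(u)ε(v)=0·1, αω(v)=2·0, βω(u)=-9·0; sum ≡ 0  ⇒  +1.
(a,b)_19: α=1, u≡7; β=3, v≡5 (mod 19); (7|19)=+1, (5|19)=+1; sign (−1)^1·+1^3·+1^1 = -1.
(a,b)_13: α=0, u≡12; β=1, v≡3 (mod 13); (12|13)=+1, (3|13)=+1; sign (−1)^0·+1^1·+1^0 = +1.
(a,b)_∞: sgn(209)=+, sgn(-1939938)=−, so +1.
(a,b)_11: α=1, u≡6; β=3, v≡9 (mod 11); (6|11)=-1, (9|11)=+1; sign (−1)^1·-1^3·+1^1 = +1.
(209, -1939938 / ℚ) ramifies at {3, 7, 17, 19}: a division algebra.

[3, 7, 17, 19]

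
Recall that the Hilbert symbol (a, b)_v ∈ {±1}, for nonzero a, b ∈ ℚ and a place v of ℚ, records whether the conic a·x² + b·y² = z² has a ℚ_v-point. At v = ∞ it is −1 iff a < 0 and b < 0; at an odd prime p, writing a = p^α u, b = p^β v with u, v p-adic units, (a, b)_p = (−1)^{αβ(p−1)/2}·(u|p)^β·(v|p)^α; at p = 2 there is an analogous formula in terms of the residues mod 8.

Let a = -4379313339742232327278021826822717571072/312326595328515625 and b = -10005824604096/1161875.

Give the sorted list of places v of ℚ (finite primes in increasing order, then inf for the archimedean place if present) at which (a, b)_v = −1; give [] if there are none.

(a, b) ≡ (-703018, -73465381) mod (ℚ^×)²; places V = {2, 3, 5, 11, 13, 17, 19, 23, 29, 31, 37, ∞}.
(a,b)_17: α=9, u≡7; β=3, v≡1 (mod 17); (7|17)=-1, (1|17)=+1; sign (−1)^0·-1^3·+1^9 = -1.
(a,b)_31: α=3, u≡8; β=1, v≡29 (mod 31); (8|31)=+1, (29|31)=-1; sign (−1)^1·+1^1·-1^3 = +1.
(a,b)_23: α=3, u≡9; β=1, v≡6 (mod 23); (9|23)=+1, (6|23)=+1; sign (−1)^1·+1^1·+1^3 = -1.
(a,b)_13: α=-6, u≡3; β=-2, v≡11 (mod 13); (3|13)=+1, (11|13)=-1; sign (−1)^0·+1^-2·-1^-6 = +1.
(a,b)_∞: sgn(-703018)=−, sgn(-73465381)=−, so -1.
(a,b)_2: α=21, β=6; u≡3, v≡3 (mod 8); ε(u)ε(v)=1·1, αω(v)=21·1, βω(u)=6·1; sum ≡ 0  ⇒  +1.
(a,b)_19: α=2, u≡5; β=1, v≡18 (mod 19); (5|19)=+1, (18|19)=-1; sign (−1)^0·+1^1·-1^2 = +1.
(a,b)_37: α=-2, u≡22; β=0, v≡15 (mod 37); (22|37)=-1, (15|37)=-1; sign (−1)^0·-1^0·-1^-2 = +1.
(a,b)_11: α=-2, u≡3; β=-1, v≡3 (mod 11); (3|11)=+1, (3|11)=+1; sign (−1)^0·+1^-1·+1^-2 = +1.
(a,b)_3: α=8, u≡2; β=4, v≡2 (mod 3); (2|3)=-1, (2|3)=-1; sign (−1)^0·-1^4·-1^8 = +1.
(a,b)_5: α=-8, u≡3; β=-4, v≡1 (mod 5); (3|5)=-1, (1|5)=+1; sign (−1)^0·-1^-4·+1^-8 = +1.
(a,b)_29: α=5, u≡3; β=1, v≡7 (mod 29); (3|29)=-1, (7|29)=+1; sign (−1)^0·-1^1·+1^5 = -1.
|Ram(-703018, -73465381)| = 4, even; anisotropic at {17, 23, 29, ∞}.

[17, 23, 29, inf]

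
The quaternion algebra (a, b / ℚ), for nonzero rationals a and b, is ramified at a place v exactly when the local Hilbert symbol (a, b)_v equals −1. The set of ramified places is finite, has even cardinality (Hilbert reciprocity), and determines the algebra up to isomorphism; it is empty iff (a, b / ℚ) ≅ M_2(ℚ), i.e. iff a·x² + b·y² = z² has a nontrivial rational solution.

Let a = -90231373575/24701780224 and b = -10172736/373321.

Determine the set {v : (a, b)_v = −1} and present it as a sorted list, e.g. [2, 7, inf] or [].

Mod squares: a ≡ -7, b ≡ -21. Check v ∈ {∞, 2, 3, 5, 7, 11, 13, 19, 29, 47}.
v=11: a=11^-2·(≡9), b=11^0·(≡3) mod 11; (9|11)=+1, (3|11)=+1; (−1)^{-2·0·5}·(+1)^0·(+1)^-2 = +1.
v=47: a=47^-2·(≡46), b=47^-2·(≡45) mod 47; (46|47)=-1, (45|47)=-1; (−1)^{-2·-2·23}·(-1)^-2·(-1)^-2 = +1.
v=2: v_2(a)=-8, v_2(b)=6; units ≡ 1, 3 (mod 8); ε·ε+αω+βω = 0·1+-8·1+6·0 ≡ 0  ⇒  (a,b)_2 = +1.
v=5: a=5^2·(≡3), b=5^0·(≡4) mod 5; (3|5)=-1, (4|5)=+1; (−1)^{2·0·2}·(-1)^0·(+1)^2 = +1.
v=7: a=7^1·(≡5), b=7^1·(≡2) mod 7; (5|7)=-1, (2|7)=+1; (−1)^{1·1·3}·(-1)^1·(+1)^1 = +1.
v=∞: -7 < 0 and -21 < 0  ⇒  (a,b)_∞ = -1.
v=3: a=3^6·(≡2), b=3^3·(≡2) mod 3; (2|3)=-1, (2|3)=-1; (−1)^{6·3·1}·(-1)^3·(-1)^6 = -1.
v=19: a=19^-2·(≡2), b=19^0·(≡6) mod 19; (2|19)=-1, (6|19)=+1; (−1)^{-2·0·9}·(-1)^0·(+1)^-2 = +1.
v=13: a=13^0·(≡2), b=13^-2·(≡2) mod 13; (2|13)=-1, (2|13)=-1; (−1)^{0·-2·6}·(-1)^-2·(-1)^0 = +1.
v=29: a=29^4·(≡4), b=29^2·(≡21) mod 29; (4|29)=+1, (21|29)=-1; (−1)^{4·2·14}·(+1)^2·(-1)^4 = +1.
(-7, -21 / ℚ) ramifies at {3, ∞}: a division algebra.

[3, inf]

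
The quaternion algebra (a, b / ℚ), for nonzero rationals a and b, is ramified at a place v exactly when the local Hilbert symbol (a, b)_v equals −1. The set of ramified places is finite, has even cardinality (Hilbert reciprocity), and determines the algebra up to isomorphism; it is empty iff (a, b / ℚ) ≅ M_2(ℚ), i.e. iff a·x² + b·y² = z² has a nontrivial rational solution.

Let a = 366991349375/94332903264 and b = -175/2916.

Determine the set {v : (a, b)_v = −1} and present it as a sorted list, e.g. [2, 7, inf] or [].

(a, b) ≡ (29946, -7) mod (ℚ^×)²; places V = {2, 3, 5, 7, 23, 31, 43, ∞}.
(a,b)_3: α=-13, u≡1; β=-6, v≡2 (mod 3); (1|3)=+1, (2|3)=-1; sign (−1)^0·+1^-6·-1^-13 = -1.
(a,b)_2: α=-5, β=-2; u≡5, v≡1 (mod 8); ε(u)ε(v)=0·0, αω(v)=-5·0, βω(u)=-2·1; sum ≡ 0  ⇒  +1.
(a,b)_7: α=7, u≡1; β=1, v≡6 (mod 7); (1|7)=+1, (6|7)=-1; sign (−1)^1·+1^1·-1^7 = +1.
(a,b)_43: α=-2, u≡20; β=0, v≡38 (mod 43); (20|43)=-1, (38|43)=+1; sign (−1)^0·-1^0·+1^-2 = +1.
(a,b)_31: α=1, u≡8; β=0, v≡21 (mod 31); (8|31)=+1, (21|31)=-1; sign (−1)^0·+1^0·-1^1 = -1.
(a,b)_5: α=4, u≡1; β=2, v≡3 (mod 5); (1|5)=+1, (3|5)=-1; sign (−1)^0·+1^2·-1^4 = +1.
(a,b)_∞: sgn(29946)=+, sgn(-7)=−, so +1.
(a,b)_23: α=1, u≡10; β=0, v≡12 (mod 23); (10|23)=-1, (12|23)=+1; sign (−1)^0·-1^0·+1^1 = +1.
Ram(29946, -7) = {3, 31}; no ℚ_3-point on the conic.

[3, 31]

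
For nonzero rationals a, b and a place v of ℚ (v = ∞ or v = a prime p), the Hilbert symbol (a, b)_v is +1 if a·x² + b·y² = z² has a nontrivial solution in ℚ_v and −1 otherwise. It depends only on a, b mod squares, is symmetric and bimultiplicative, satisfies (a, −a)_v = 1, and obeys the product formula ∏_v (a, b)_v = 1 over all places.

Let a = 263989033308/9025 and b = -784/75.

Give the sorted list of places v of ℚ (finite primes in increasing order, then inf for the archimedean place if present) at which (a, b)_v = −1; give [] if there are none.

(a, b) ≡ (143, -3) mod (ℚ^×)²; places V = {2, 3, 5, 7, 11, 13, 19, 31, ∞}.
(a,b)_13: α=1, u≡8; β=0, v≡10 (mod 13); (8|13)=-1, (10|13)=+1; sign (−1)^0·-1^0·+1^1 = +1.
(a,b)_∞: sgn(143)=+, sgn(-3)=−, so +1.
(a,b)_11: α=3, u≡7; β=0, v≡7 (mod 11); (7|11)=-1, (7|11)=-1; sign (−1)^0·-1^0·-1^3 = -1.
(a,b)_19: α=-2, u≡12; β=0, v≡5 (mod 19); (12|19)=-1, (5|19)=+1; sign (−1)^0·-1^0·+1^-2 = +1.
(a,b)_2: α=2, β=4; u≡7, v≡5 (mod 8); ε(u)ε(v)=1·0, αω(v)=2·1, βω(u)=4·0; sum ≡ 0  ⇒  +1.
(a,b)_31: α=2, u≡5; β=0, v≡16 (mod 31); (5|31)=+1, (16|31)=+1; sign (−1)^0·+1^0·+1^2 = +1.
(a,b)_5: α=-2, u≡3; β=-2, v≡2 (mod 5); (3|5)=-1, (2|5)=-1; sign (−1)^0·-1^-2·-1^-2 = +1.
(a,b)_3: α=4, u≡2; β=-1, v≡2 (mod 3); (2|3)=-1, (2|3)=-1; sign (−1)^0·-1^-1·-1^4 = -1.
(a,b)_7: α=2, u≡5; β=2, v≡1 (mod 7); (5|7)=-1, (1|7)=+1; sign (−1)^0·-1^2·+1^2 = +1.
(143, -3 / ℚ) ramifies at {3, 11}: a division algebra.

[3, 11]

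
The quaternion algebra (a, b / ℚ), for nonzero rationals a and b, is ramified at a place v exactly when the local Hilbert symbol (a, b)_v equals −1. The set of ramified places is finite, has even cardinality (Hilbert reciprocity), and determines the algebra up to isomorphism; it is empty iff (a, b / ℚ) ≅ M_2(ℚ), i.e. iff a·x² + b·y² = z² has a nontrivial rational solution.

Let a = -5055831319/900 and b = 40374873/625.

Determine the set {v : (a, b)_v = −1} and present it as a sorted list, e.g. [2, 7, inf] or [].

(a, b) ≡ (-2105719, 91553) mod (ℚ^×)²; places V = {2, 3, 5, 7, 11, 23, 29, 41, ∞}.
(a,b)_11: α=1, u≡5; β=1, v≡2 (mod 11); (5|11)=+1, (2|11)=-1; sign (−1)^1·+1^1·-1^1 = +1.
(a,b)_2: α=-2, β=0; u≡1, v≡1 (mod 8); ε(u)ε(v)=0·0, αω(v)=-2·0, βω(u)=0·0; sum ≡ 0  ⇒  +1.
(a,b)_3: α=-2, u≡2; β=2, v≡2 (mod 3); (2|3)=-1, (2|3)=-1; sign (−1)^0·-1^2·-1^-2 = +1.
(a,b)_23: α=1, u≡7; β=0, v≡13 (mod 23); (7|23)=-1, (13|23)=+1; sign (−1)^0·-1^0·+1^1 = +1.
(a,b)_7: α=5, u≡2; β=3, v≡3 (mod 7); (2|7)=+1, (3|7)=-1; sign (−1)^1·+1^3·-1^5 = +1.
(a,b)_41: α=1, u≡3; β=1, v≡22 (mod 41); (3|41)=-1, (22|41)=-1; sign (−1)^0·-1^1·-1^1 = +1.
(a,b)_∞: sgn(-2105719)=−, sgn(91553)=+, so +1.
(a,b)_29: α=1, u≡28; β=1, v≡13 (mod 29); (28|29)=+1, (13|29)=+1; sign (−1)^0·+1^1·+1^1 = +1.
(a,b)_5: α=-2, u≡1; β=-4, v≡3 (mod 5); (1|5)=+1, (3|5)=-1; sign (−1)^0·+1^-4·-1^-2 = +1.
Ram(a, b) = ∅: the form -2105719·x² + 91553·y² − z² is isotropic over every ℚ_v, so by Hasse–Minkowski it is isotropic over ℚ.

[]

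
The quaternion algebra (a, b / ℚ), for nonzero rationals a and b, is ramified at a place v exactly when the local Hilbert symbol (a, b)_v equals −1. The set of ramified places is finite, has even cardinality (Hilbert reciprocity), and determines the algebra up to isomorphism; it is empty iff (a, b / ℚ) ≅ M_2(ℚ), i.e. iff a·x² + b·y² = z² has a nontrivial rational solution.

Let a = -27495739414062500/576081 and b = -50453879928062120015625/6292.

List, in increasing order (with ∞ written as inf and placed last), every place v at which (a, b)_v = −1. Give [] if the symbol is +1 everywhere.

Mod squares: a ≡ -17081, b ≡ -7917. Check v ∈ {∞, 2, 3, 5, 7, 11, 13, 19, 23, 29, 31}.
v=31: a=31^1·(≡20), b=31^2·(≡28) mod 31; (20|31)=+1, (28|31)=+1; (−1)^{1·2·15}·(+1)^2·(+1)^1 = +1.
v=5: a=5^10·(≡4), b=5^6·(≡2) mod 5; (4|5)=+1, (2|5)=-1; (−1)^{10·6·2}·(+1)^6·(-1)^10 = +1.
v=11: a=11^-2·(≡10), b=11^-2·(≡3) mod 11; (10|11)=-1, (3|11)=+1; (−1)^{-2·-2·5}·(-1)^-2·(+1)^-2 = +1.
v=13: a=13^0·(≡9), b=13^-1·(≡8) mod 13; (9|13)=+1, (8|13)=-1; (−1)^{0·-1·6}·(+1)^-1·(-1)^0 = +1.
v=∞: -17081 < 0 and -7917 < 0  ⇒  (a,b)_∞ = -1.
v=2: v_2(a)=2, v_2(b)=-2; units ≡ 7, 3 (mod 8); ε·ε+αω+βω = 1·1+2·1+-2·0 ≡ 1  ⇒  (a,b)_2 = -1.
v=29: a=29^3·(≡4), b=29^5·(≡8) mod 29; (4|29)=+1, (8|29)=-1; (−1)^{3·5·14}·(+1)^5·(-1)^3 = -1.
v=19: a=19^1·(≡12), b=19^2·(≡7) mod 19; (12|19)=-1, (7|19)=+1; (−1)^{1·2·9}·(-1)^2·(+1)^1 = +1.
v=3: a=3^-2·(≡1), b=3^3·(≡1) mod 3; (1|3)=+1, (1|3)=+1; (−1)^{-2·3·1}·(+1)^3·(+1)^-2 = +1.
v=7: a=7^2·(≡3), b=7^5·(≡6) mod 7; (3|7)=-1, (6|7)=-1; (−1)^{2·5·3}·(-1)^5·(-1)^2 = -1.
v=23: a=23^-2·(≡1), b=23^0·(≡13) mod 23; (1|23)=+1, (13|23)=+1; (−1)^{-2·0·11}·(+1)^0·(+1)^-2 = +1.
(-17081, -7917 / ℚ) ramifies at {2, 7, 29, ∞}: a division algebra.

[2, 7, 29, inf]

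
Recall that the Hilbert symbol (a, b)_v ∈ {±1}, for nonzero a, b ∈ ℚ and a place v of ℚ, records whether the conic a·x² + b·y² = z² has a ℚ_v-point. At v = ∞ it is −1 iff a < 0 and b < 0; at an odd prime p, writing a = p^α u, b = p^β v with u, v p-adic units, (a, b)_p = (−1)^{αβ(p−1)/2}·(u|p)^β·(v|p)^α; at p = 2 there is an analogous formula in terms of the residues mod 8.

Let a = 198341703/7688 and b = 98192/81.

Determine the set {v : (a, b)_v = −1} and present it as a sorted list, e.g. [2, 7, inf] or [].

[3, 7]

Mod squares: a ≡ 13566, b ≡ 17. Check v ∈ {∞, 2, 3, 7, 17, 19, 31}.
v=3: a=3^5·(≡1), b=3^-4·(≡2) mod 3; (1|3)=+1, (2|3)=-1; (−1)^{5·-4·1}·(+1)^-4·(-1)^5 = -1.
v=31: a=31^-2·(≡25), b=31^0·(≡22) mod 31; (25|31)=+1, (22|31)=-1; (−1)^{-2·0·15}·(+1)^0·(-1)^-2 = +1.
v=17: a=17^1·(≡2), b=17^1·(≡1) mod 17; (2|17)=+1, (1|17)=+1; (−1)^{1·1·8}·(+1)^1·(+1)^1 = +1.
v=7: a=7^1·(≡3), b=7^0·(≡6) mod 7; (3|7)=-1, (6|7)=-1; (−1)^{1·0·3}·(-1)^0·(-1)^1 = -1.
v=19: a=19^3·(≡11), b=19^2·(≡5) mod 19; (11|19)=+1, (5|19)=+1; (−1)^{3·2·9}·(+1)^2·(+1)^3 = +1.
v=∞: 13566 > 0 and 17 > 0  ⇒  (a,b)_∞ = +1.
v=2: v_2(a)=-3, v_2(b)=4; units ≡ 7, 1 (mod 8); ε·ε+αω+βω = 1·0+-3·0+4·0 ≡ 0  ⇒  (a,b)_2 = +1.
|Ram(13566, 17)| = 2, even; anisotropic at {3, 7}.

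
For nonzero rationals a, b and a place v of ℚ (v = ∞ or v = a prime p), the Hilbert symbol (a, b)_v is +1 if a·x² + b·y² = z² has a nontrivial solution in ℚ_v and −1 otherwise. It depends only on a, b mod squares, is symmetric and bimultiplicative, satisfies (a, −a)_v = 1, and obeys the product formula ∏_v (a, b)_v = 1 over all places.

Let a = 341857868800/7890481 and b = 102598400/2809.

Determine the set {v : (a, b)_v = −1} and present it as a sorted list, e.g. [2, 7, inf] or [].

(a, b) ≡ (943, 16031) mod (ℚ^×)²; places V = {2, 5, 7, 17, 23, 41, 53, ∞}.
(a,b)_53: α=-4, u≡49; β=-2, v≡46 (mod 53); (49|53)=+1, (46|53)=+1; sign (−1)^0·+1^-2·+1^-4 = +1.
(a,b)_2: α=10, β=8; u≡7, v≡7 (mod 8); ε(u)ε(v)=1·1, αω(v)=10·0, βω(u)=8·0; sum ≡ 1  ⇒  -1.
(a,b)_17: α=2, u≡2; β=1, v≡16 (mod 17); (2|17)=+1, (16|17)=+1; sign (−1)^0·+1^1·+1^2 = +1.
(a,b)_41: α=1, u≡18; β=1, v≡12 (mod 41); (18|41)=+1, (12|41)=-1; sign (−1)^0·+1^1·-1^1 = -1.
(a,b)_23: α=1, u≡9; β=1, v≡14 (mod 23); (9|23)=+1, (14|23)=-1; sign (−1)^1·+1^1·-1^1 = +1.
(a,b)_7: α=2, u≡6; β=0, v≡1 (mod 7); (6|7)=-1, (1|7)=+1; sign (−1)^0·-1^0·+1^2 = +1.
(a,b)_∞: sgn(943)=+, sgn(16031)=+, so +1.
(a,b)_5: α=2, u≡2; β=2, v≡4 (mod 5); (2|5)=-1, (4|5)=+1; sign (−1)^0·-1^2·+1^2 = +1.
|Ram(943, 16031)| = 2, even; anisotropic at {2, 41}.

[2, 41]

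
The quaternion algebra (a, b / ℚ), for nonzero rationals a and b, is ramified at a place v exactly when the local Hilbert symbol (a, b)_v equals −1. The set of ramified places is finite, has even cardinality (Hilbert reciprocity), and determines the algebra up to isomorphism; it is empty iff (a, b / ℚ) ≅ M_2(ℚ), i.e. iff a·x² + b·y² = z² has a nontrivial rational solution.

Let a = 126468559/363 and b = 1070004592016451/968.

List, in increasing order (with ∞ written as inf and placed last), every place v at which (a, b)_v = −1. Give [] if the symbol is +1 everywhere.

(a, b) ≡ (14637, 13702) mod (ℚ^×)²; places V = {2, 3, 7, 11, 13, 17, 23, 31, 41, ∞}.
(a,b)_3: α=-1, u≡1; β=8, v≡1 (mod 3); (1|3)=+1, (1|3)=+1; sign (−1)^0·+1^8·+1^-1 = +1.
(a,b)_31: α=0, u≡14; β=1, v≡16 (mod 31); (14|31)=+1, (16|31)=+1; sign (−1)^0·+1^1·+1^0 = +1.
(a,b)_∞: sgn(14637)=+, sgn(13702)=+, so +1.
(a,b)_23: α=2, u≡12; β=0, v≡11 (mod 23); (12|23)=+1, (11|23)=-1; sign (−1)^0·+1^0·-1^2 = +1.
(a,b)_11: α=-2, u≡10; β=-2, v≡10 (mod 11); (10|11)=-1, (10|11)=-1; sign (−1)^0·-1^-2·-1^-2 = +1.
(a,b)_2: α=0, β=-3; u≡5, v≡3 (mod 8); ε(u)ε(v)=0·1, αω(v)=0·1, βω(u)=-3·1; sum ≡ 1  ⇒  -1.
(a,b)_13: α=0, u≡4; β=1, v≡12 (mod 13); (4|13)=+1, (12|13)=+1; sign (−1)^0·+1^1·+1^0 = +1.
(a,b)_17: α=1, u≡7; β=3, v≡14 (mod 17); (7|17)=-1, (14|17)=-1; sign (−1)^0·-1^3·-1^1 = +1.
(a,b)_7: α=3, u≡5; β=2, v≡3 (mod 7); (5|7)=-1, (3|7)=-1; sign (−1)^0·-1^2·-1^3 = -1.
(a,b)_41: α=1, u≡6; β=2, v≡37 (mod 41); (6|41)=-1, (37|41)=+1; sign (−1)^0·-1^2·+1^1 = +1.
|Ram(14637, 13702)| = 2, even; anisotropic at {2, 7}.

[2, 7]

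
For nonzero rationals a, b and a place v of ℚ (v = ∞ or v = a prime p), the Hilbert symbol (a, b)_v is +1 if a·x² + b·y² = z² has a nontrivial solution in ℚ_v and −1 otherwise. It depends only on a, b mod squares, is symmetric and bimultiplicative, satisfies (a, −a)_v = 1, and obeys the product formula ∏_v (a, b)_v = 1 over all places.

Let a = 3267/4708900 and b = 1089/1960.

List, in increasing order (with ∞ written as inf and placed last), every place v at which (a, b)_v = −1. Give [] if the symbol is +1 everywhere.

(a, b) ≡ (3, 10) mod (ℚ^×)²; places V = {2, 3, 5, 7, 11, 31, ∞}.
(a,b)_2: α=-2, β=-3; u≡3, v≡5 (mod 8); ε(u)ε(v)=1·0, αω(v)=-2·1, βω(u)=-3·1; sum ≡ 1  ⇒  -1.
(a,b)_∞: sgn(3)=+, sgn(10)=+, so +1.
(a,b)_11: α=2, u≡3; β=2, v≡10 (mod 11); (3|11)=+1, (10|11)=-1; sign (−1)^0·+1^2·-1^2 = +1.
(a,b)_5: α=-2, u≡2; β=-1, v≡2 (mod 5); (2|5)=-1, (2|5)=-1; sign (−1)^0·-1^-1·-1^-2 = -1.
(a,b)_31: α=-2, u≡6; β=0, v≡5 (mod 31); (6|31)=-1, (5|31)=+1; sign (−1)^0·-1^0·+1^-2 = +1.
(a,b)_3: α=3, u≡1; β=2, v≡1 (mod 3); (1|3)=+1, (1|3)=+1; sign (−1)^0·+1^2·+1^3 = +1.
(a,b)_7: α=-2, u≡3; β=-2, v≡5 (mod 7); (3|7)=-1, (5|7)=-1; sign (−1)^0·-1^-2·-1^-2 = +1.
|Ram(3, 10)| = 2, even; anisotropic at {2, 5}.

[2, 5]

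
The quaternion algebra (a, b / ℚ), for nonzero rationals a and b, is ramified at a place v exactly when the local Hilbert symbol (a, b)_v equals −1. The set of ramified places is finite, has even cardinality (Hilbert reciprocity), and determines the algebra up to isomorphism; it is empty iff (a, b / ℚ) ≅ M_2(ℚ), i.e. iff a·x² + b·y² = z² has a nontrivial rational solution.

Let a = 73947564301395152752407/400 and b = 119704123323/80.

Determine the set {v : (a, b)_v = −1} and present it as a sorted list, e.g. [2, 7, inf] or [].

[2, 5, 17, 23]

(a, b) ≡ (23, 1615) mod (ℚ^×)²; places V = {2, 3, 5, 17, 19, 23, 31, ∞}.
(a,b)_∞: sgn(23)=+, sgn(1615)=+, so +1.
(a,b)_17: α=2, u≡12; β=1, v≡11 (mod 17); (12|17)=-1, (11|17)=-1; sign (−1)^0·-1^1·-1^2 = -1.
(a,b)_3: α=16, u≡2; β=6, v≡1 (mod 3); (2|3)=-1, (1|3)=+1; sign (−1)^0·-1^6·+1^16 = +1.
(a,b)_23: α=5, u≡12; β=2, v≡22 (mod 23); (12|23)=+1, (22|23)=-1; sign (−1)^0·+1^2·-1^5 = -1.
(a,b)_31: α=4, u≡21; β=2, v≡30 (mod 31); (21|31)=-1, (30|31)=-1; sign (−1)^0·-1^2·-1^4 = +1.
(a,b)_2: α=-4, β=-4; u≡7, v≡7 (mod 8); ε(u)ε(v)=1·1, αω(v)=-4·0, βω(u)=-4·0; sum ≡ 1  ⇒  -1.
(a,b)_19: α=0, u≡17; β=1, v≡11 (mod 19); (17|19)=+1, (11|19)=+1; sign (−1)^0·+1^1·+1^0 = +1.
(a,b)_5: α=-2, u≡2; β=-1, v≡3 (mod 5); (2|5)=-1, (3|5)=-1; sign (−1)^0·-1^-1·-1^-2 = -1.
(23, 1615 / ℚ) ramifies at {2, 5, 17, 23}: a division algebra.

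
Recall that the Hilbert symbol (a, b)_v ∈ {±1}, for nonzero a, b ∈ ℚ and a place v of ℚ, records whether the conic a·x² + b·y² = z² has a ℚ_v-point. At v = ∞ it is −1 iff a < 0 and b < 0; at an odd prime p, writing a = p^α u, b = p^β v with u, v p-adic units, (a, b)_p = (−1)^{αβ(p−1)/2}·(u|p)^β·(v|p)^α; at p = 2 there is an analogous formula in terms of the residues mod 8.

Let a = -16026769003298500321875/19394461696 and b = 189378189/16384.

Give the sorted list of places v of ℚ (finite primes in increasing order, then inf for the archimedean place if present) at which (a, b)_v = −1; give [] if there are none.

(a, b) ≡ (-715, 21) mod (ℚ^×)²; places V = {2, 3, 5, 7, 11, 13, 17, ∞}.
(a,b)_13: α=5, u≡4; β=2, v≡5 (mod 13); (4|13)=+1, (5|13)=-1; sign (−1)^0·+1^2·-1^5 = -1.
(a,b)_17: α=-2, u≡13; β=0, v≡15 (mod 17); (13|17)=+1, (15|17)=+1; sign (−1)^0·+1^0·+1^-2 = +1.
(a,b)_7: α=6, u≡6; β=3, v≡3 (mod 7); (6|7)=-1, (3|7)=-1; sign (−1)^0·-1^3·-1^6 = -1.
(a,b)_∞: sgn(-715)=−, sgn(21)=+, so +1.
(a,b)_5: α=5, u≡2; β=0, v≡1 (mod 5); (2|5)=-1, (1|5)=+1; sign (−1)^0·-1^0·+1^5 = +1.
(a,b)_3: α=6, u≡2; β=3, v≡1 (mod 3); (2|3)=-1, (1|3)=+1; sign (−1)^0·-1^3·+1^6 = -1.
(a,b)_11: α=5, u≡9; β=2, v≡8 (mod 11); (9|11)=+1, (8|11)=-1; sign (−1)^0·+1^2·-1^5 = -1.
(a,b)_2: α=-26, β=-14; u≡5, v≡5 (mod 8); ε(u)ε(v)=0·0, αω(v)=-26·1, βω(u)=-14·1; sum ≡ 0  ⇒  +1.
Ram(-715, 21) = {3, 7, 11, 13}; no ℚ_3-point on the conic.

[3, 7, 11, 13]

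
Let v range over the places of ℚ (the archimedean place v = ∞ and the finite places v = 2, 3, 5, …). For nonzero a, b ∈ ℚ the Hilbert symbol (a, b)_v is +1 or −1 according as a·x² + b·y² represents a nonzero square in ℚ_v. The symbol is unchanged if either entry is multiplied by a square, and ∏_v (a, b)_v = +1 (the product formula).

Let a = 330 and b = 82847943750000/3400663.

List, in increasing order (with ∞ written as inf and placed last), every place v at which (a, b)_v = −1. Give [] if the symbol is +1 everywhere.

[5, 13]

(a, b) ≡ (330, 273) mod (ℚ^×)²; places V = {2, 3, 5, 7, 11, 13, 17, 41, 53, ∞}.
(a,b)_5: α=1, u≡1; β=8, v≡2 (mod 5); (1|5)=+1, (2|5)=-1; sign (−1)^0·+1^8·-1^1 = -1.
(a,b)_3: α=1, u≡2; β=1, v≡1 (mod 3); (2|3)=-1, (1|3)=+1; sign (−1)^1·-1^1·+1^1 = +1.
(a,b)_11: α=1, u≡8; β=2, v≡9 (mod 11); (8|11)=-1, (9|11)=+1; sign (−1)^0·-1^2·+1^1 = +1.
(a,b)_2: α=1, β=4; u≡5, v≡1 (mod 8); ε(u)ε(v)=0·0, αω(v)=1·0, βω(u)=4·1; sum ≡ 0  ⇒  +1.
(a,b)_7: α=0, u≡1; β=-1, v≡1 (mod 7); (1|7)=+1, (1|7)=+1; sign (−1)^0·+1^-1·+1^0 = +1.
(a,b)_17: α=0, u≡7; β=-2, v≡2 (mod 17); (7|17)=-1, (2|17)=+1; sign (−1)^0·-1^-2·+1^0 = +1.
(a,b)_13: α=0, u≡5; β=1, v≡6 (mod 13); (5|13)=-1, (6|13)=-1; sign (−1)^0·-1^1·-1^0 = -1.
(a,b)_53: α=0, u≡12; β=2, v≡20 (mod 53); (12|53)=-1, (20|53)=-1; sign (−1)^0·-1^2·-1^0 = +1.
(a,b)_41: α=0, u≡2; β=-2, v≡6 (mod 41); (2|41)=+1, (6|41)=-1; sign (−1)^0·+1^-2·-1^0 = +1.
(a,b)_∞: sgn(330)=+, sgn(273)=+, so +1.
Ram(330, 273) = {5, 13}; no ℚ_5-point on the conic.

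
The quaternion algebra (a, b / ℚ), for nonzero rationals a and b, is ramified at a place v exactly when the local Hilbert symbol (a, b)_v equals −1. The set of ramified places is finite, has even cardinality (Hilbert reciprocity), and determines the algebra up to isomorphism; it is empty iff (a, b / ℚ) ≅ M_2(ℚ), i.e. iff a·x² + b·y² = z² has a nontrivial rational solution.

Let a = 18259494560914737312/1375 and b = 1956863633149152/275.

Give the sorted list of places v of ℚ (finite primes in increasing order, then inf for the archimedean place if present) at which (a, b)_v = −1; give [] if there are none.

[5, 7, 11, 13]

Mod squares: a ≡ 8900001110, b ≡ 190762. Check v ∈ {∞, 2, 3, 5, 7, 11, 13, 23, 29, 31, 43}.
v=5: a=5^-3·(≡2), b=5^-2·(≡2) mod 5; (2|5)=-1, (2|5)=-1; (−1)^{-3·-2·2}·(-1)^-2·(-1)^-3 = -1.
v=31: a=31^3·(≡12), b=31^2·(≡14) mod 31; (12|31)=-1, (14|31)=+1; (−1)^{3·2·15}·(-1)^2·(+1)^3 = +1.
v=29: a=29^1·(≡5), b=29^1·(≡13) mod 29; (5|29)=+1, (13|29)=+1; (−1)^{1·1·14}·(+1)^1·(+1)^1 = +1.
v=13: a=13^1·(≡11), b=13^1·(≡12) mod 13; (11|13)=-1, (12|13)=+1; (−1)^{1·1·6}·(-1)^1·(+1)^1 = -1.
v=11: a=11^-1·(≡7), b=11^-1·(≡8) mod 11; (7|11)=-1, (8|11)=-1; (−1)^{-1·-1·5}·(-1)^-1·(-1)^-1 = -1.
v=23: a=23^1·(≡16), b=23^1·(≡5) mod 23; (16|23)=+1, (5|23)=-1; (−1)^{1·1·11}·(+1)^1·(-1)^1 = +1.
v=43: a=43^3·(≡21), b=43^2·(≡31) mod 43; (21|43)=+1, (31|43)=+1; (−1)^{3·2·21}·(+1)^2·(+1)^3 = +1.
v=2: v_2(a)=5, v_2(b)=5; units ≡ 3, 5 (mod 8); ε·ε+αω+βω = 1·0+5·1+5·1 ≡ 0  ⇒  (a,b)_2 = +1.
v=7: a=7^3·(≡6), b=7^2·(≡3) mod 7; (6|7)=-1, (3|7)=-1; (−1)^{3·2·3}·(-1)^2·(-1)^3 = -1.
v=∞: 8900001110 > 0 and 190762 > 0  ⇒  (a,b)_∞ = +1.
v=3: a=3^4·(≡2), b=3^4·(≡1) mod 3; (2|3)=-1, (1|3)=+1; (−1)^{4·4·1}·(-1)^4·(+1)^4 = +1.
|Ram(8900001110, 190762)| = 4, even; anisotropic at {5, 7, 11, 13}.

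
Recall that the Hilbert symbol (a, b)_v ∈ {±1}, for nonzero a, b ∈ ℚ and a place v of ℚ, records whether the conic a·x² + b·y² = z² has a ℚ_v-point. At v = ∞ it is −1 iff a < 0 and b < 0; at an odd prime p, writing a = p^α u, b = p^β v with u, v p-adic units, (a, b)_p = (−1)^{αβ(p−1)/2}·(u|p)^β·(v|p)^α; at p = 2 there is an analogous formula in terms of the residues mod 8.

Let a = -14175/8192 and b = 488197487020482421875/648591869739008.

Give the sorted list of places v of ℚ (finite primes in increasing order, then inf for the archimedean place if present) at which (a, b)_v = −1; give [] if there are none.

Mod squares: a ≡ -14, b ≡ 124355. Check v ∈ {∞, 2, 3, 5, 7, 11, 13, 17, 19, 29}.
v=19: a=19^0·(≡6), b=19^1·(≡17) mod 19; (6|19)=+1, (17|19)=+1; (−1)^{0·1·9}·(+1)^1·(+1)^0 = +1.
v=11: a=11^0·(≡6), b=11^1·(≡7) mod 11; (6|11)=-1, (7|11)=-1; (−1)^{0·1·5}·(-1)^1·(-1)^0 = -1.
v=3: a=3^4·(≡1), b=3^20·(≡2) mod 3; (1|3)=+1, (2|3)=-1; (−1)^{4·20·1}·(+1)^20·(-1)^4 = +1.
v=17: a=17^0·(≡7), b=17^-1·(≡12) mod 17; (7|17)=-1, (12|17)=-1; (−1)^{0·-1·8}·(-1)^-1·(-1)^0 = -1.
v=∞: -14 < 0 and 124355 > 0  ⇒  (a,b)_∞ = +1.
v=13: a=13^0·(≡4), b=13^-2·(≡1) mod 13; (4|13)=+1, (1|13)=+1; (−1)^{0·-2·6}·(+1)^-2·(+1)^0 = +1.
v=29: a=29^0·(≡17), b=29^-2·(≡8) mod 29; (17|29)=-1, (8|29)=-1; (−1)^{0·-2·14}·(-1)^-2·(-1)^0 = +1.
v=5: a=5^2·(≡4), b=5^9·(≡4) mod 5; (4|5)=+1, (4|5)=+1; (−1)^{2·9·2}·(+1)^9·(+1)^2 = +1.
v=2: v_2(a)=-13, v_2(b)=-28; units ≡ 1, 3 (mod 8); ε·ε+αω+βω = 0·1+-13·1+-28·0 ≡ 1  ⇒  (a,b)_2 = -1.
v=7: a=7^1·(≡6), b=7^3·(≡5) mod 7; (6|7)=-1, (5|7)=-1; (−1)^{1·3·3}·(-1)^3·(-1)^1 = -1.
Ram(-14, 124355) = {2, 7, 11, 17}; no ℚ_2-point on the conic.

[2, 7, 11, 17]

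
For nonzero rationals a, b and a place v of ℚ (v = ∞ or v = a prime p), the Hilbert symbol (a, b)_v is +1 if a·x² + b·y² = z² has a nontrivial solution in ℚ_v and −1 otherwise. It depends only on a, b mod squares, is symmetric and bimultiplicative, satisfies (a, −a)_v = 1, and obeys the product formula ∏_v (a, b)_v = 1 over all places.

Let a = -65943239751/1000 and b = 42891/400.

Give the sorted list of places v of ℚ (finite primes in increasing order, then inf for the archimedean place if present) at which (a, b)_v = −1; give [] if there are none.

(a, b) ≡ (-119510, 51) mod (ℚ^×)²; places V = {2, 3, 5, 17, 19, 29, 37, ∞}.
(a,b)_37: α=1, u≡21; β=0, v≡20 (mod 37); (21|37)=+1, (20|37)=-1; sign (−1)^0·+1^0·-1^1 = -1.
(a,b)_∞: sgn(-119510)=−, sgn(51)=+, so +1.
(a,b)_2: α=-3, β=-4; u≡5, v≡3 (mod 8); ε(u)ε(v)=0·1, αω(v)=-3·1, βω(u)=-4·1; sum ≡ 1  ⇒  -1.
(a,b)_3: α=8, u≡1; β=1, v≡2 (mod 3); (1|3)=+1, (2|3)=-1; sign (−1)^0·+1^1·-1^8 = +1.
(a,b)_5: α=-3, u≡3; β=-2, v≡1 (mod 5); (3|5)=-1, (1|5)=+1; sign (−1)^0·-1^-2·+1^-3 = +1.
(a,b)_19: α=1, u≡14; β=0, v≡8 (mod 19); (14|19)=-1, (8|19)=-1; sign (−1)^0·-1^0·-1^1 = -1.
(a,b)_17: α=1, u≡1; β=1, v≡14 (mod 17); (1|17)=+1, (14|17)=-1; sign (−1)^0·+1^1·-1^1 = -1.
(a,b)_29: α=2, u≡13; β=2, v≡6 (mod 29); (13|29)=+1, (6|29)=+1; sign (−1)^0·+1^2·+1^2 = +1.
Ram(-119510, 51) = {2, 17, 19, 37}; no ℚ_2-point on the conic.

[2, 17, 19, 37]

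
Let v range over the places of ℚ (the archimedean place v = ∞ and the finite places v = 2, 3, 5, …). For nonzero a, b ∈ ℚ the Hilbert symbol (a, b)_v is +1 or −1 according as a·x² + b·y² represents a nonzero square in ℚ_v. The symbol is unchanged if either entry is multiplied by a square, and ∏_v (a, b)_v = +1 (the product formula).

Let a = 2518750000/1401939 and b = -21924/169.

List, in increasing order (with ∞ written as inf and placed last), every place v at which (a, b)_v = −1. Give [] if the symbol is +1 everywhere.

[3, 11, 13, 31]

Mod squares: a ≡ 4433, b ≡ -609. Check v ∈ {∞, 2, 3, 5, 7, 11, 13, 17, 29, 31}.
v=13: a=13^1·(≡9), b=13^-2·(≡7) mod 13; (9|13)=+1, (7|13)=-1; (−1)^{1·-2·6}·(+1)^-2·(-1)^1 = -1.
v=3: a=3^-2·(≡2), b=3^3·(≡1) mod 3; (2|3)=-1, (1|3)=+1; (−1)^{-2·3·1}·(-1)^3·(+1)^-2 = -1.
v=29: a=29^0·(≡28), b=29^1·(≡12) mod 29; (28|29)=+1, (12|29)=-1; (−1)^{0·1·14}·(+1)^1·(-1)^0 = +1.
v=11: a=11^-1·(≡10), b=11^0·(≡8) mod 11; (10|11)=-1, (8|11)=-1; (−1)^{-1·0·5}·(-1)^0·(-1)^-1 = -1.
v=2: v_2(a)=4, v_2(b)=2; units ≡ 1, 7 (mod 8); ε·ε+αω+βω = 0·1+4·0+2·0 ≡ 0  ⇒  (a,b)_2 = +1.
v=5: a=5^8·(≡2), b=5^0·(≡4) mod 5; (2|5)=-1, (4|5)=+1; (−1)^{8·0·2}·(-1)^0·(+1)^8 = +1.
v=7: a=7^-2·(≡2), b=7^1·(≡4) mod 7; (2|7)=+1, (4|7)=+1; (−1)^{-2·1·3}·(+1)^1·(+1)^-2 = +1.
v=17: a=17^-2·(≡2), b=17^0·(≡11) mod 17; (2|17)=+1, (11|17)=-1; (−1)^{-2·0·8}·(+1)^0·(-1)^-2 = +1.
v=31: a=31^1·(≡14), b=31^0·(≡15) mod 31; (14|31)=+1, (15|31)=-1; (−1)^{1·0·15}·(+1)^0·(-1)^1 = -1.
v=∞: 4433 > 0 and -609 < 0  ⇒  (a,b)_∞ = +1.
Ram(4433, -609) = {3, 11, 13, 31}; no ℚ_3-point on the conic.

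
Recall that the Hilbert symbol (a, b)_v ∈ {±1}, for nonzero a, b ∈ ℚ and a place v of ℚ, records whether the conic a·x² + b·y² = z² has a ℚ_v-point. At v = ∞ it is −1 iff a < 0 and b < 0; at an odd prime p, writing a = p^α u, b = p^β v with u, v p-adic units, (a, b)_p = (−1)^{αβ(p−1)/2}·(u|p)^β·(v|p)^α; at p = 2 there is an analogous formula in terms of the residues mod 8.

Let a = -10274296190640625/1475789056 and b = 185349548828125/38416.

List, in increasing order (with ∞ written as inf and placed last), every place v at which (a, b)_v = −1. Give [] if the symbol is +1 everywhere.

(a, b) ≡ (-19129, 3921445) mod (ℚ^×)²; places V = {2, 5, 7, 11, 13, 37, 41, 47, ∞}.
(a,b)_11: α=3, u≡8; β=3, v≡7 (mod 11); (8|11)=-1, (7|11)=-1; sign (−1)^1·-1^3·-1^3 = -1.
(a,b)_2: α=-8, β=-4; u≡7, v≡5 (mod 8); ε(u)ε(v)=1·0, αω(v)=-8·1, βω(u)=-4·0; sum ≡ 0  ⇒  +1.
(a,b)_5: α=6, u≡4; β=9, v≡4 (mod 5); (4|5)=+1, (4|5)=+1; sign (−1)^0·+1^9·+1^6 = +1.
(a,b)_41: α=2, u≡18; β=1, v≡40 (mod 41); (18|41)=+1, (40|41)=+1; sign (−1)^0·+1^1·+1^2 = +1.
(a,b)_7: α=-8, u≡1; β=-4, v≡5 (mod 7); (1|7)=+1, (5|7)=-1; sign (−1)^0·+1^-4·-1^-8 = +1.
(a,b)_∞: sgn(-19129)=−, sgn(3921445)=+, so +1.
(a,b)_13: α=2, u≡5; β=0, v≡6 (mod 13); (5|13)=-1, (6|13)=-1; sign (−1)^0·-1^0·-1^2 = +1.
(a,b)_47: α=1, u≡3; β=1, v≡22 (mod 47); (3|47)=+1, (22|47)=-1; sign (−1)^1·+1^1·-1^1 = +1.
(a,b)_37: α=1, u≡7; β=1, v≡13 (mod 37); (7|37)=+1, (13|37)=-1; sign (−1)^0·+1^1·-1^1 = -1.
|Ram(-19129, 3921445)| = 2, even; anisotropic at {11, 37}.

[11, 37]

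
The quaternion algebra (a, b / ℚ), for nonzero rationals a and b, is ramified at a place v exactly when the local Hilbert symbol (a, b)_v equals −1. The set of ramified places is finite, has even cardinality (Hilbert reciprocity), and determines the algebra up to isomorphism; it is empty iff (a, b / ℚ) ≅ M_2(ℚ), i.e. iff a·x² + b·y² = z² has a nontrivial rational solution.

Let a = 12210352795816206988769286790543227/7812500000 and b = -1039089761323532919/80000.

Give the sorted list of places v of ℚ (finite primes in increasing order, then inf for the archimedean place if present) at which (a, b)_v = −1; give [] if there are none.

[2, 3, 7, 17]

(a, b) ≡ (6006, -238) mod (ℚ^×)²; places V = {2, 3, 5, 7, 11, 13, 17, 29, 37, ∞}.
(a,b)_11: α=3, u≡2; β=2, v≡4 (mod 11); (2|11)=-1, (4|11)=+1; sign (−1)^0·-1^2·+1^3 = +1.
(a,b)_5: α=-12, u≡1; β=-4, v≡2 (mod 5); (1|5)=+1, (2|5)=-1; sign (−1)^0·+1^-4·-1^-12 = +1.
(a,b)_2: α=-5, β=-7; u≡3, v≡1 (mod 8); ε(u)ε(v)=1·0, αω(v)=-5·0, βω(u)=-7·1; sum ≡ 1  ⇒  -1.
(a,b)_3: α=3, u≡1; β=2, v≡2 (mod 3); (1|3)=+1, (2|3)=-1; sign (−1)^0·+1^2·-1^3 = -1.
(a,b)_17: α=2, u≡7; β=1, v≡3 (mod 17); (7|17)=-1, (3|17)=-1; sign (−1)^0·-1^1·-1^2 = -1.
(a,b)_29: α=6, u≡3; β=4, v≡5 (mod 29); (3|29)=-1, (5|29)=+1; sign (−1)^0·-1^4·+1^6 = +1.
(a,b)_7: α=5, u≡1; β=3, v≡2 (mod 7); (1|7)=+1, (2|7)=+1; sign (−1)^1·+1^3·+1^5 = -1.
(a,b)_13: α=7, u≡11; β=2, v≡4 (mod 13); (11|13)=-1, (4|13)=+1; sign (−1)^0·-1^2·+1^7 = +1.
(a,b)_37: α=4, u≡26; β=2, v≡10 (mod 37); (26|37)=+1, (10|37)=+1; sign (−1)^0·+1^2·+1^4 = +1.
(a,b)_∞: sgn(6006)=+, sgn(-238)=−, so +1.
Ram(6006, -238) = {2, 3, 7, 17}; no ℚ_2-point on the conic.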